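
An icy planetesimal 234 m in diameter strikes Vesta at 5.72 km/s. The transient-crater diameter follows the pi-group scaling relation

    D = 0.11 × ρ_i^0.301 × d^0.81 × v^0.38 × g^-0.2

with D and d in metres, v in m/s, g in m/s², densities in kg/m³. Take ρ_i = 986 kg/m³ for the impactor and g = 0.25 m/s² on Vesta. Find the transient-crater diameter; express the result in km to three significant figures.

In SI units: v = 5720 m/s.
ρ_i^0.301 = 986^0.301 = 7.964
d^0.81 = 234^0.81 = 83.00
v^0.38 = 5720^0.38 = 26.78
g^-0.2 = 0.25^-0.2 = 1.320
D = 0.11 × 7.964 × 83.00 × 26.78 × 1.320 = 2570 m
   = 2.570 km

D ≈ 2.57 km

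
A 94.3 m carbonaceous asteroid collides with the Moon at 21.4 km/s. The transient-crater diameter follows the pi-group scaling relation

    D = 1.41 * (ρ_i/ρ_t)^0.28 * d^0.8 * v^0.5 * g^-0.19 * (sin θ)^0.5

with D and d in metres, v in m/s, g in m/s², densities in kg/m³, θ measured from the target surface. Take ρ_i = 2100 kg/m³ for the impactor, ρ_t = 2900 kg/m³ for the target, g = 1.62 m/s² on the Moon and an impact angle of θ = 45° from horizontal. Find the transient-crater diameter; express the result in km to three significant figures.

In SI units: v = 21400 m/s.
(ρ_i/ρ_t)^0.28 = (2100/2900)^0.28 = 0.9136
d^0.8 = 94.3^0.8 = 37.98
v^0.5 = 21400^0.5 = 146.3
g^-0.19 = 1.62^-0.19 = 0.9124
(sin 45°)^0.5 = 0.7071^0.5 = 0.8409
D = 1.41 × 0.9136 × 37.98 × 146.3 × 0.9124 × 0.8409 = 5492 m
   = 5.492 km

D ≈ 5.49 km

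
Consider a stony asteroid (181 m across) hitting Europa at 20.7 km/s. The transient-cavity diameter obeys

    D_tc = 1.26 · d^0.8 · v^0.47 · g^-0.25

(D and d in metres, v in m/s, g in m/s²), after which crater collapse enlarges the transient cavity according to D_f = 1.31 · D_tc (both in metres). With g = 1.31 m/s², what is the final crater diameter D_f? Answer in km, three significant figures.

D_f ≈ 10.5 km

v = 20700 m/s.
d^0.8 = 181^0.8 = 63.99
v^0.47 = 20700^0.47 = 106.8
g^-0.25 = 1.31^-0.25 = 0.9347
D_tc = 1.26 × 63.99 × 106.8 × 0.9347 = 8049 m
D_f = 1.31 × 8049 = 10544 m
     = 10.54 km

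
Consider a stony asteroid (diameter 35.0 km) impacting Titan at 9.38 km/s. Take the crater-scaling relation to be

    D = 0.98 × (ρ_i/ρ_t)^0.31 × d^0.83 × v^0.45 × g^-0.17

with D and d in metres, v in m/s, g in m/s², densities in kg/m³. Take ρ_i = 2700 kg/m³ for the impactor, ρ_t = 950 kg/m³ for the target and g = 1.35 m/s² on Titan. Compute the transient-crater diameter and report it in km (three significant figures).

D ≈ 466 km

In SI units: d = 35000 m, v = 9380 m/s.
(ρ_i/ρ_t)^0.31 = (2700/950)^0.31 = 1.382
d^0.83 = 35000^0.83 = 5910
v^0.45 = 9380^0.45 = 61.30
g^-0.17 = 1.35^-0.17 = 0.9503
D = 0.98 × 1.382 × 5910 × 61.30 × 0.9503 = 4.663 × 10^5 m
   = 466.3 km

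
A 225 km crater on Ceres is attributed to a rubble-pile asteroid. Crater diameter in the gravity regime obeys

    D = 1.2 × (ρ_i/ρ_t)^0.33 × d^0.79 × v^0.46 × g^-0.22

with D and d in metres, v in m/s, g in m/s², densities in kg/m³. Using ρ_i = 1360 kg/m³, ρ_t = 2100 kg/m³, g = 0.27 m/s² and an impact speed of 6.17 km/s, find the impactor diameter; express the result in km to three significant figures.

d ≈ 24.4 km

Rearranging for d: d = [D / (1.2 · (1360/2100)^0.33 · 6170^0.46 · 0.27^-0.22)]^(1/0.79).
D = 225000 m.
(1360/2100)^0.33 = 0.8664
6170^0.46 = 55.40
0.27^-0.22 = 1.334
Denominator = 1.2 × 0.8664 × 55.40 × 1.334 = 76.84
D / 76.84 = 225000 / 76.84 = 2928
d = 2928^(1/0.79) = 2928^1.2658 = 24433 m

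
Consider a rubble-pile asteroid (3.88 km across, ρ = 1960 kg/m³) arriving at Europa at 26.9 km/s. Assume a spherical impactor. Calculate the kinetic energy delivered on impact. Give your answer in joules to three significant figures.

E ≈ 2.17 × 10^22 J

d = 3880 m; v = 26900 m/s.
Mass m = (π/6) ρ d³ = (π/6) × 1960 × (3880)³ = 5.994 × 10^13 kg
E = ½ m v² = 0.5 × 5.994 × 10^13 × (26900)² = 2.169 × 10^22 J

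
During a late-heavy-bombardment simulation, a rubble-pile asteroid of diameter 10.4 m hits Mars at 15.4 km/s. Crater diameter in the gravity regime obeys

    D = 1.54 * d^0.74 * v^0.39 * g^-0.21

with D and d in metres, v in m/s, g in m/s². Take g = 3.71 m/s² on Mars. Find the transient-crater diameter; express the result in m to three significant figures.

In SI units: v = 15400 m/s.
d^0.74 = 10.4^0.74 = 5.657
v^0.39 = 15400^0.39 = 42.97
g^-0.21 = 3.71^-0.21 = 0.7593
D = 1.54 × 5.657 × 42.97 × 0.7593 = 284.2 m

D ≈ 284 m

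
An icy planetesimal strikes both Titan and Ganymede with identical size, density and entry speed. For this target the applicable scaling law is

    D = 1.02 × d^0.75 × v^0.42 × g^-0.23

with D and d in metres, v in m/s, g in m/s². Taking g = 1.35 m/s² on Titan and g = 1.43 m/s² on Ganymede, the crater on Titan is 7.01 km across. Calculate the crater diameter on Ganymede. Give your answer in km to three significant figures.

All impactor-dependent factors cancel in the ratio, leaving D_Ganymede/D_Titan = (g_Ganymede/g_Titan)^-0.23.
(1.43/1.35)^-0.23 = 1.059^-0.23 = 0.9869
D_Ganymede = 0.9869 × 7.01 km = 6.92 km

D ≈ 6.92 km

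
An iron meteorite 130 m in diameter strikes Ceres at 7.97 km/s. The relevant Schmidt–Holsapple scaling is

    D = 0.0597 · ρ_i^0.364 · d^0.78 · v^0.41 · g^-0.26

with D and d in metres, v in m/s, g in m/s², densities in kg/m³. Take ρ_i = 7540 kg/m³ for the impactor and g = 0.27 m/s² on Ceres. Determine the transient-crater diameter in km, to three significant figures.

D ≈ 3.83 km

In SI units: v = 7970 m/s.
ρ_i^0.364 = 7540^0.364 = 25.78
d^0.78 = 130^0.78 = 44.55
v^0.41 = 7970^0.41 = 39.77
g^-0.26 = 0.27^-0.26 = 1.406
D = 0.0597 × 25.78 × 44.55 × 39.77 × 1.406 = 3834 m
   = 3.834 km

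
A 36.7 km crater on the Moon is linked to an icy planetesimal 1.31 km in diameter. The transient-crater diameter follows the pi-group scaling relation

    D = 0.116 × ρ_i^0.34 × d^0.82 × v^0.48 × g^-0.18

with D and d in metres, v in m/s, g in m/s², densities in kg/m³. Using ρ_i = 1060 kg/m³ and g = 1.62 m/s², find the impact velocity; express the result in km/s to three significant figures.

v ≈ 11.7 km/s

Rearranging for v: v = [D / (0.116 · 1060^0.34 · 1310^0.82 · 1.62^-0.18)]^(1/0.48).
D = 36700 m.
1060^0.34 = 10.68
1310^0.82 = 359.9
1.62^-0.18 = 0.9168
Denominator = 0.116 × 10.68 × 359.9 × 0.9168 = 408.8
D / 408.8 = 36700 / 408.8 = 89.77
v = 89.77^(1/0.48) = 89.77^2.0833 = 11721 m/s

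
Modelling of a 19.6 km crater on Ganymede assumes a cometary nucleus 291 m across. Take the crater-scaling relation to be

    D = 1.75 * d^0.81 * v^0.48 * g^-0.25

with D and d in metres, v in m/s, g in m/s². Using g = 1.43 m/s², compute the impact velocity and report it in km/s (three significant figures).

v ≈ 22.9 km/s

Rearranging for v: v = [D / (1.75 · 291^0.81 · 1.43^-0.25)]^(1/0.48).
D = 19600 m.
291^0.81 = 99.03
1.43^-0.25 = 0.9145
Denominator = 1.75 × 99.03 × 0.9145 = 158.5
D / 158.5 = 19600 / 158.5 = 123.7
v = 123.7^(1/0.48) = 123.7^2.0833 = 22858 m/s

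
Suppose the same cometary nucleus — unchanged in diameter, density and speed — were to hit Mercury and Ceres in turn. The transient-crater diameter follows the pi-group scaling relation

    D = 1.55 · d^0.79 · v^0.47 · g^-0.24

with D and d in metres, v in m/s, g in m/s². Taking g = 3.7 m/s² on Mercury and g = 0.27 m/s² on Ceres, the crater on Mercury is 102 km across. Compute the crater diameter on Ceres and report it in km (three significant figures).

All impactor-dependent factors cancel in the ratio, leaving D_Ceres/D_Mercury = (g_Ceres/g_Mercury)^-0.24.
(0.27/3.7)^-0.24 = 0.07297^-0.24 = 1.874
D_Ceres = 1.874 × 102 km = 191 km

D ≈ 191 km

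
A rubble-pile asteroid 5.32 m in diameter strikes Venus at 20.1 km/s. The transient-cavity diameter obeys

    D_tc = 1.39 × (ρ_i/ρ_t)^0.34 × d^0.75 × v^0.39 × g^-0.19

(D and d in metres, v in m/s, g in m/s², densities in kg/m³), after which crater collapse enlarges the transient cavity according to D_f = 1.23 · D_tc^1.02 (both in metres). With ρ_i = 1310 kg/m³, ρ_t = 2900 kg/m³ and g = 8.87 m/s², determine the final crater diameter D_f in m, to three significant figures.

v = 20100 m/s.
(ρ_i/ρ_t)^0.34 = (1310/2900)^0.34 = 0.7632
d^0.75 = 5.32^0.75 = 3.503
v^0.39 = 20100^0.39 = 47.67
g^-0.19 = 8.87^-0.19 = 0.6605
D_tc = 1.39 × 0.7632 × 3.503 × 47.67 × 0.6605 = 117.0 m
D_f = 1.23 × (117.0)^1.02 = 158.3 m

D_f ≈ 158 m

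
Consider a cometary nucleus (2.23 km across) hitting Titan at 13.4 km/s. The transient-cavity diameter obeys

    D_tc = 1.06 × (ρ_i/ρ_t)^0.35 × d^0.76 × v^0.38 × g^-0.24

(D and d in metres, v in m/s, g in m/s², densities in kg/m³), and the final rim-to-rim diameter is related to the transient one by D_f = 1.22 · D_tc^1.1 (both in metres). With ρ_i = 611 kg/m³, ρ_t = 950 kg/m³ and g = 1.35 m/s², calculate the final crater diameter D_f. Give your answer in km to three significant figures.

D_f ≈ 33.9 km

In SI: d = 2230 m, v = 13400 m/s.
(ρ_i/ρ_t)^0.35 = (611/950)^0.35 = 0.8569
d^0.76 = 2230^0.76 = 350.5
v^0.38 = 13400^0.38 = 37.01
g^-0.24 = 1.35^-0.24 = 0.9305
D_tc = 1.06 × 0.8569 × 350.5 × 37.01 × 0.9305 = 10960 m
D_f = 1.22 × (10960)^1.1 = 33896 m
     = 33.90 km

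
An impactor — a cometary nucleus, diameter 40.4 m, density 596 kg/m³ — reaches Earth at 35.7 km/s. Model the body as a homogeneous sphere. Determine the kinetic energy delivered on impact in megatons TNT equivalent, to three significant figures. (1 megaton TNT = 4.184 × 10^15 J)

v = 35700 m/s.
Mass m = (π/6) ρ d³ = (π/6) × 596 × (40.4)³ = 2.058 × 10^7 kg
E = ½ m v² = 0.5 × 2.058 × 10^7 × (35700)² = 1.311 × 10^16 J
   = 1.311 × 10^16 / 4.184×10^15 = 3.133 Mt

E ≈ 3.13 Mt TNT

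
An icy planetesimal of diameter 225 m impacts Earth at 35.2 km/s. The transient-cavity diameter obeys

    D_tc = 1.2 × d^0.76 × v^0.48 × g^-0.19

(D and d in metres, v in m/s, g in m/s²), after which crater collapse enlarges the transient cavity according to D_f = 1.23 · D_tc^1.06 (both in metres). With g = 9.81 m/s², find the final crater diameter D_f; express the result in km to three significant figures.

D_f ≈ 15.2 km

v = 35200 m/s.
d^0.76 = 225^0.76 = 61.33
v^0.48 = 35200^0.48 = 152.2
g^-0.19 = 9.81^-0.19 = 0.6480
D_tc = 1.2 × 61.33 × 152.2 × 0.6480 = 7258 m
D_f = 1.23 × (7258)^1.06 = 15218 m
     = 15.22 km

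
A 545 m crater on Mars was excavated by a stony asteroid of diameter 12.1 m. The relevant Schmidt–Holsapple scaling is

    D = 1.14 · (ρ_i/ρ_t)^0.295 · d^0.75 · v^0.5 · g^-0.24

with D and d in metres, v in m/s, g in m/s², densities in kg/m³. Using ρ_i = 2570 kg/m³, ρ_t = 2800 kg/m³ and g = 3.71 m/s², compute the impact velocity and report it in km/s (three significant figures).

Rearranging for v: v = [D / (1.14 · (2570/2800)^0.295 · 12.1^0.75 · 3.71^-0.24)]^(1/0.5).
(2570/2800)^0.295 = 0.9750
12.1^0.75 = 6.488
3.71^-0.24 = 0.7300
Denominator = 1.14 × 0.9750 × 6.488 × 0.7300 = 5.264
D / 5.264 = 545 / 5.264 = 103.5
v = 103.5^(1/0.5) = 103.5^2 = 10712 m/s

v ≈ 10.7 km/s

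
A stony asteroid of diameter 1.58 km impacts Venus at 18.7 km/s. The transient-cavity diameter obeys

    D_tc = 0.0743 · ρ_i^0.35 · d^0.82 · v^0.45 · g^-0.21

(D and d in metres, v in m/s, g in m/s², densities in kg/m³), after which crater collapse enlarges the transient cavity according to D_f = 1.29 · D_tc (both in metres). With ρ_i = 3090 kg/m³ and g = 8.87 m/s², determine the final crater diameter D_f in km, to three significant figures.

D_f ≈ 35.4 km

In SI: d = 1580 m, v = 18700 m/s.
ρ_i^0.35 = 3090^0.35 = 16.65
d^0.82 = 1580^0.82 = 419.7
v^0.45 = 18700^0.45 = 83.62
g^-0.21 = 8.87^-0.21 = 0.6323
D_tc = 0.0743 × 16.65 × 419.7 × 83.62 × 0.6323 = 27450 m
D_f = 1.29 × 27450 = 35410 m
     = 35.41 km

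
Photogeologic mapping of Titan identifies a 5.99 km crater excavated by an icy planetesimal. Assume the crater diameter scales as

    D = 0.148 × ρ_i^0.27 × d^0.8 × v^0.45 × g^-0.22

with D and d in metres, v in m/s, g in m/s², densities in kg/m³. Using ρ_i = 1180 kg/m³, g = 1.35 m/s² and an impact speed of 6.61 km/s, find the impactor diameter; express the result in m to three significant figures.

d ≈ 407 m

Rearranging for d: d = [D / (0.148 · 1180^0.27 · 6610^0.45 · 1.35^-0.22)]^(1/0.8).
D = 5990 m.
1180^0.27 = 6.752
6610^0.45 = 52.37
1.35^-0.22 = 0.9361
Denominator = 0.148 × 6.752 × 52.37 × 0.9361 = 48.99
D / 48.99 = 5990 / 48.99 = 122.3
d = 122.3^(1/0.8) = 122.3^1.25 = 406.7 m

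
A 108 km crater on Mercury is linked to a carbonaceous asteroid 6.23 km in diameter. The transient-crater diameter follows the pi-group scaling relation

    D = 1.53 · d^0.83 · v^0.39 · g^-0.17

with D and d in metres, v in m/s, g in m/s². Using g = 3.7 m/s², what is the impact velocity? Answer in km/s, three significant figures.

v ≈ 40.3 km/s

Rearranging for v: v = [D / (1.53 · 6230^0.83 · 3.7^-0.17)]^(1/0.39).
D = 108000 m.
6230^0.83 = 1411
3.7^-0.17 = 0.8006
Denominator = 1.53 × 1411 × 0.8006 = 1728
D / 1728 = 108000 / 1728 = 62.50
v = 62.50^(1/0.39) = 62.50^2.5641 = 40255 m/s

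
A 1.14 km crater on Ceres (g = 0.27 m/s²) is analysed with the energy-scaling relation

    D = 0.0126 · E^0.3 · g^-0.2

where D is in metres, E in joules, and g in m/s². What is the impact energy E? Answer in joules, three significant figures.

Rearranging: E = [D / (0.0126 · g^-0.2)]^(1/0.3).
D = 1140 m.
g^-0.2 = 0.27^-0.2 = 1.299
D / (0.0126 × 1.299) = 1140 / (0.01637) = 6.964 × 10^4
E = (6.964 × 10^4)^3.3333 = 1.389 × 10^16 J

E ≈ 1.39 × 10^16 J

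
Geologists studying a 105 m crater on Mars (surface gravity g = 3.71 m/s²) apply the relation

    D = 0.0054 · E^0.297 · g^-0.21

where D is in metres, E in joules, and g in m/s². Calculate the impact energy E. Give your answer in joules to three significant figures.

E ≈ 6.97 × 10^14 J

Rearranging: E = [D / (0.0054 · g^-0.21)]^(1/0.297).
g^-0.21 = 3.71^-0.21 = 0.7593
D / (0.0054 × 0.7593) = 105 / (4.100 × 10^-3) = 2.561 × 10^4
E = (2.561 × 10^4)^3.367 = 6.968 × 10^14 J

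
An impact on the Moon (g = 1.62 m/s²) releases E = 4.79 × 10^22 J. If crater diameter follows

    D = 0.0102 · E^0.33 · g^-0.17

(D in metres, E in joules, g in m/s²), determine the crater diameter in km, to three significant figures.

E^0.33 = (4.79 × 10^22)^0.33 = 3.051 × 10^7
g^-0.17 = 1.62^-0.17 = 0.9213
D = 0.0102 × 3.051 × 10^7 × 0.9213 = 2.867 × 10^5 m
   = 286.7 km

D ≈ 287 km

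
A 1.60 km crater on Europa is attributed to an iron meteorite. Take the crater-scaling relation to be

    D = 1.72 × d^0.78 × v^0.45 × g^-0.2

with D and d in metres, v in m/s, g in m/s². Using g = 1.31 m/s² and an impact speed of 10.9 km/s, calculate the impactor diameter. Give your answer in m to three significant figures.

d ≈ 32.1 m

Rearranging for d: d = [D / (1.72 · 10900^0.45 · 1.31^-0.2)]^(1/0.78).
D = 1600 m.
10900^0.45 = 65.59
1.31^-0.2 = 0.9474
Denominator = 1.72 × 65.59 × 0.9474 = 106.9
D / 106.9 = 1600 / 106.9 = 14.97
d = 14.97^(1/0.78) = 14.97^1.2821 = 32.12 m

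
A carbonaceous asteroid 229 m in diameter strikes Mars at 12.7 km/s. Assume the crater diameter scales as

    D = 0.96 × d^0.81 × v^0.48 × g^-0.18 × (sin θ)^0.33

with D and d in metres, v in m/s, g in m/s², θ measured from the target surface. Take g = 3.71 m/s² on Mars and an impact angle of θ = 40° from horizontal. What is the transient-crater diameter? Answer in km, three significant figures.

D ≈ 4.99 km

In SI units: v = 12700 m/s.
d^0.81 = 229^0.81 = 81.56
v^0.48 = 12700^0.48 = 93.29
g^-0.18 = 3.71^-0.18 = 0.7898
(sin 40°)^0.33 = 0.6428^0.33 = 0.8643
D = 0.96 × 81.56 × 93.29 × 0.7898 × 0.8643 = 4986 m
   = 4.986 km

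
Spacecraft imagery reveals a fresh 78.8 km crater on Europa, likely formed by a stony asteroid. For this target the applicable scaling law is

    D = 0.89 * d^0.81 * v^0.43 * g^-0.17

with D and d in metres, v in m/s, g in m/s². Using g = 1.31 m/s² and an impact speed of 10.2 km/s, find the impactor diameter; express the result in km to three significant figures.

d ≈ 10.1 km

Rearranging for d: d = [D / (0.89 · 10200^0.43 · 1.31^-0.17)]^(1/0.81).
D = 78800 m.
10200^0.43 = 52.93
1.31^-0.17 = 0.9551
Denominator = 0.89 × 52.93 × 0.9551 = 44.99
D / 44.99 = 78800 / 44.99 = 1752
d = 1752^(1/0.81) = 1752^1.2346 = 10103 m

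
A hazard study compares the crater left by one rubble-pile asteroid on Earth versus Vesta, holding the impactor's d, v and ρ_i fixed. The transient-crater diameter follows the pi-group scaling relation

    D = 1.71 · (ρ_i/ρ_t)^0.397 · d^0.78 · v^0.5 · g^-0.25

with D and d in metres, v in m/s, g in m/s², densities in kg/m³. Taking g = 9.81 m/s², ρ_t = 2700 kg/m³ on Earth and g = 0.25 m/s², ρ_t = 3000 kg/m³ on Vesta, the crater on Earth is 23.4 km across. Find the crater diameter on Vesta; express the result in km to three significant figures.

The impactor-only factors (d, v, ρ_i) cancel in the ratio, leaving D_Vesta/D_Earth = (g_Vesta/g_Earth)^-0.25 · (ρ_t,Earth/ρ_t,Vesta)^0.397.
(0.25/9.81)^-0.25 = 0.02548^-0.25 = 2.503
(2700/3000)^0.397 = 0.9000^0.397 = 0.9590
Ratio = 2.503 × 0.9590 = 2.400
D_Vesta = 2.400 × 23.4 km = 56.2 km

D ≈ 56.2 km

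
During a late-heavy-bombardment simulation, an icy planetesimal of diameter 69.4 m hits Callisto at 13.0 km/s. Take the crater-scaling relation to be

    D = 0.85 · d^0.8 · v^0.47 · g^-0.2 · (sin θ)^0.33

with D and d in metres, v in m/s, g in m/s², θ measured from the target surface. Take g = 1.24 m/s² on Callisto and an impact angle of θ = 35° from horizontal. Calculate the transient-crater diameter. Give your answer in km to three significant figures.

In SI units: v = 13000 m/s.
d^0.8 = 69.4^0.8 = 29.72
v^0.47 = 13000^0.47 = 85.81
g^-0.2 = 1.24^-0.2 = 0.9579
(sin 35°)^0.33 = 0.5736^0.33 = 0.8324
D = 0.85 × 29.72 × 85.81 × 0.9579 × 0.8324 = 1728 m
   = 1.728 km

D ≈ 1.73 km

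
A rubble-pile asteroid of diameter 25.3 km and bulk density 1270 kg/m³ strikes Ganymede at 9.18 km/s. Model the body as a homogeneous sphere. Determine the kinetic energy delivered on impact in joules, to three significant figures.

E ≈ 4.54 × 10^23 J

d = 25300 m; v = 9180 m/s.
Mass m = (π/6) ρ d³ = (π/6) × 1270 × (25300)³ = 1.077 × 10^16 kg
E = ½ m v² = 0.5 × 1.077 × 10^16 × (9180)² = 4.538 × 10^23 J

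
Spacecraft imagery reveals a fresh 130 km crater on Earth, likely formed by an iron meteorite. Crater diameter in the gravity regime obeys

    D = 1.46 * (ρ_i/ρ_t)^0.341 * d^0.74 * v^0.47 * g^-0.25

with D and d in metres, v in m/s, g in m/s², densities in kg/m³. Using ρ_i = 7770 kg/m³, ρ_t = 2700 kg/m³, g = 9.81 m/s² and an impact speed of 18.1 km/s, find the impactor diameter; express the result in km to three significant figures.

Rearranging for d: d = [D / (1.46 · (7770/2700)^0.341 · 18100^0.47 · 9.81^-0.25)]^(1/0.74).
D = 130000 m.
(7770/2700)^0.341 = 1.434
18100^0.47 = 100.3
9.81^-0.25 = 0.5650
Denominator = 1.46 × 1.434 × 100.3 × 0.5650 = 118.6
D / 118.6 = 130000 / 118.6 = 1096
d = 1096^(1/0.74) = 1096^1.3514 = 12823 m

d ≈ 12.8 km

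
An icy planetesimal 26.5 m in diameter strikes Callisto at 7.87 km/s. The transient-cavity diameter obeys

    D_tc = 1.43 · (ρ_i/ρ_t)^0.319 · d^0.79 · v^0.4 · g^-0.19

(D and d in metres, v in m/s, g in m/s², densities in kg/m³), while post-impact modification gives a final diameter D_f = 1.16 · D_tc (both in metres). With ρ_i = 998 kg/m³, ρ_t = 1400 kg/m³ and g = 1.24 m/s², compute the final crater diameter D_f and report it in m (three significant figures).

v = 7870 m/s.
(ρ_i/ρ_t)^0.319 = (998/1400)^0.319 = 0.8977
d^0.79 = 26.5^0.79 = 13.32
v^0.4 = 7870^0.4 = 36.17
g^-0.19 = 1.24^-0.19 = 0.9600
D_tc = 1.43 × 0.8977 × 13.32 × 36.17 × 0.9600 = 593.7 m
D_f = 1.16 × 593.7 = 688.7 m

D_f ≈ 689 m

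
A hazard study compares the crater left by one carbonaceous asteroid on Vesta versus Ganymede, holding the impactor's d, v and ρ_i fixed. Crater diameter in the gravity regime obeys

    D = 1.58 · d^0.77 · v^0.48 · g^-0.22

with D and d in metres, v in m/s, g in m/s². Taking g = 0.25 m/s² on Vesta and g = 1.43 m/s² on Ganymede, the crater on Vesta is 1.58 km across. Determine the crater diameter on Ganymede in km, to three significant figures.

D ≈ 1.08 km

All impactor-dependent factors cancel in the ratio, leaving D_Ganymede/D_Vesta = (g_Ganymede/g_Vesta)^-0.22.
(1.43/0.25)^-0.22 = 5.720^-0.22 = 0.6814
D_Ganymede = 0.6814 × 1.58 km = 1.08 km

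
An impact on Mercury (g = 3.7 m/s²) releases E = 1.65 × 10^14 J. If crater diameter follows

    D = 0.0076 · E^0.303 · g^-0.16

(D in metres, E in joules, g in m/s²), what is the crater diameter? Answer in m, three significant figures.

E^0.303 = (1.65 × 10^14)^0.303 = 2.032 × 10^4
g^-0.16 = 3.7^-0.16 = 0.8111
D = 0.0076 × 2.032 × 10^4 × 0.8111 = 125.3 m

D ≈ 125 m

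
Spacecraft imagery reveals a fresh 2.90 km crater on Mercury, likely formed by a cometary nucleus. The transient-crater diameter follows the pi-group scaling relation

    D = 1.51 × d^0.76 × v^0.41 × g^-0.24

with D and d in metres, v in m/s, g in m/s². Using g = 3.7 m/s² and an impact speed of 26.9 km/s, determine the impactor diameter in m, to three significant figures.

Rearranging for d: d = [D / (1.51 · 26900^0.41 · 3.7^-0.24)]^(1/0.76).
D = 2900 m.
26900^0.41 = 65.49
3.7^-0.24 = 0.7305
Denominator = 1.51 × 65.49 × 0.7305 = 72.24
D / 72.24 = 2900 / 72.24 = 40.14
d = 40.14^(1/0.76) = 40.14^1.3158 = 128.8 m

d ≈ 129 m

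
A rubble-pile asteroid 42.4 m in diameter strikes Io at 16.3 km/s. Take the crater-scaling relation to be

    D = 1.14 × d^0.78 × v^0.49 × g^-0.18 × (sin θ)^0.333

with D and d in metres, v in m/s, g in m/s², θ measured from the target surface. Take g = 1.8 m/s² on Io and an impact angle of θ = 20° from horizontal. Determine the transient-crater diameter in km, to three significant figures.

D ≈ 1.55 km

In SI units: v = 16300 m/s.
d^0.78 = 42.4^0.78 = 18.59
v^0.49 = 16300^0.49 = 115.9
g^-0.18 = 1.8^-0.18 = 0.8996
(sin 20°)^0.333 = 0.3420^0.333 = 0.6996
D = 1.14 × 18.59 × 115.9 × 0.8996 × 0.6996 = 1546 m
   = 1.546 km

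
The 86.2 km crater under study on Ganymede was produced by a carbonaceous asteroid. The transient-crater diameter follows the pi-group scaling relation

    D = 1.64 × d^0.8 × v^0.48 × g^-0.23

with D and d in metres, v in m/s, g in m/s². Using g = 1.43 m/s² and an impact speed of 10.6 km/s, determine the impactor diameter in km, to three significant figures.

Rearranging for d: d = [D / (1.64 · 10600^0.48 · 1.43^-0.23)]^(1/0.8).
D = 86200 m.
10600^0.48 = 85.54
1.43^-0.23 = 0.9210
Denominator = 1.64 × 85.54 × 0.9210 = 129.2
D / 129.2 = 86200 / 129.2 = 667.2
d = 667.2^(1/0.8) = 667.2^1.25 = 3391 m

d ≈ 3.39 km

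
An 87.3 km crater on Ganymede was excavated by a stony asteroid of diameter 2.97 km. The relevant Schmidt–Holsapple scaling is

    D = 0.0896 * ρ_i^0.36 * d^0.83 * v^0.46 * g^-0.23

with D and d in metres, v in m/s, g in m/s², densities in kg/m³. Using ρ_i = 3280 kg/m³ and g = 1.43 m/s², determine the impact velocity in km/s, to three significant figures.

v ≈ 12.0 km/s

Rearranging for v: v = [D / (0.0896 · 3280^0.36 · 2970^0.83 · 1.43^-0.23)]^(1/0.46).
D = 87300 m.
3280^0.36 = 18.44
2970^0.83 = 762.8
1.43^-0.23 = 0.9210
Denominator = 0.0896 × 18.44 × 762.8 × 0.9210 = 1161
D / 1161 = 87300 / 1161 = 75.19
v = 75.19^(1/0.46) = 75.19^2.1739 = 11984 m/s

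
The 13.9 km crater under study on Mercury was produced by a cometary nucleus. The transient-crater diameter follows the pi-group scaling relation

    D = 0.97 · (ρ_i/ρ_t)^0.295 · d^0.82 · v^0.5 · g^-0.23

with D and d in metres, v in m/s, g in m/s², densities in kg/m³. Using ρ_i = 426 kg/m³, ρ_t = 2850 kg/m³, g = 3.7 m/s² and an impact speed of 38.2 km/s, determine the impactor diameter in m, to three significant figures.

d ≈ 538 m

Rearranging for d: d = [D / (0.97 · (426/2850)^0.295 · 38200^0.5 · 3.7^-0.23)]^(1/0.82).
D = 13900 m.
(426/2850)^0.295 = 0.5708
38200^0.5 = 195.4
3.7^-0.23 = 0.7401
Denominator = 0.97 × 0.5708 × 195.4 × 0.7401 = 80.07
D / 80.07 = 13900 / 80.07 = 173.6
d = 173.6^(1/0.82) = 173.6^1.2195 = 538.4 m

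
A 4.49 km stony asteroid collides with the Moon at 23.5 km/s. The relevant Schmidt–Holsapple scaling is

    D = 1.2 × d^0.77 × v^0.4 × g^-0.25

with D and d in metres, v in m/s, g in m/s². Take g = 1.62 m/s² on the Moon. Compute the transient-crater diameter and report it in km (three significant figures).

D ≈ 38.7 km

In SI units: d = 4490 m, v = 23500 m/s.
d^0.77 = 4490^0.77 = 649.0
v^0.4 = 23500^0.4 = 56.03
g^-0.25 = 1.62^-0.25 = 0.8864
D = 1.2 × 649.0 × 56.03 × 0.8864 = 38679 m
   = 38.68 km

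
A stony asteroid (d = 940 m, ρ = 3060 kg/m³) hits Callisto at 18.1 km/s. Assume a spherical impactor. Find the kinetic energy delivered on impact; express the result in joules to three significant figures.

E ≈ 2.18 × 10^20 J

v = 18100 m/s.
Mass m = (π/6) ρ d³ = (π/6) × 3060 × (940)³ = 1.331 × 10^12 kg
E = ½ m v² = 0.5 × 1.331 × 10^12 × (18100)² = 2.180 × 10^20 J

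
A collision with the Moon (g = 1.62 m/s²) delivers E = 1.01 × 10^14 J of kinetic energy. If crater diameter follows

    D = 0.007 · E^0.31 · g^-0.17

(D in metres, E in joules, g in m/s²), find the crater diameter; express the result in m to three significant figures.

D ≈ 142 m

E^0.31 = (1.01 × 10^14)^0.31 = 2.195 × 10^4
g^-0.17 = 1.62^-0.17 = 0.9213
D = 0.007 × 2.195 × 10^4 × 0.9213 = 141.6 m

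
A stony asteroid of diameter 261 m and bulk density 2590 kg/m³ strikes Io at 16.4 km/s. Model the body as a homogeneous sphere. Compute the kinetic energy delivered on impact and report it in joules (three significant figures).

E ≈ 3.24 × 10^18 J

v = 16400 m/s.
Mass m = (π/6) ρ d³ = (π/6) × 2590 × (261)³ = 2.411 × 10^10 kg
E = ½ m v² = 0.5 × 2.411 × 10^10 × (16400)² = 3.242 × 10^18 J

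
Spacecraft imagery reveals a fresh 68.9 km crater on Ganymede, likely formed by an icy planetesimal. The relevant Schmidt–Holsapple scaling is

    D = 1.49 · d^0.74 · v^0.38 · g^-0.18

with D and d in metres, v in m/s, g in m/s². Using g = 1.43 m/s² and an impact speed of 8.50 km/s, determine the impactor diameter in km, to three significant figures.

Rearranging for d: d = [D / (1.49 · 8500^0.38 · 1.43^-0.18)]^(1/0.74).
D = 68900 m.
8500^0.38 = 31.13
1.43^-0.18 = 0.9376
Denominator = 1.49 × 31.13 × 0.9376 = 43.49
D / 43.49 = 68900 / 43.49 = 1584
d = 1584^(1/0.74) = 1584^1.3514 = 21094 m

d ≈ 21.1 km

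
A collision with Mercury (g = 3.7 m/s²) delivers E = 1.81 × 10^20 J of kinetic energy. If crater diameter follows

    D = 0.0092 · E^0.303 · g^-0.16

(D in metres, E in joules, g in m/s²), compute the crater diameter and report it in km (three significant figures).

D ≈ 10.3 km

E^0.303 = (1.81 × 10^20)^0.303 = 1.374 × 10^6
g^-0.16 = 3.7^-0.16 = 0.8111
D = 0.0092 × 1.374 × 10^6 × 0.8111 = 10253 m
   = 10.25 km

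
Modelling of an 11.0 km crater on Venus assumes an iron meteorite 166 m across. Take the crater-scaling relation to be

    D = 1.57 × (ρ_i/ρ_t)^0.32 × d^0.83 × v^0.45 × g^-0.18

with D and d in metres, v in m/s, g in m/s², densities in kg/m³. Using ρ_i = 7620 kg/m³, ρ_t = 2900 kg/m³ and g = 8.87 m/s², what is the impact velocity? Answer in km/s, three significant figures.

v ≈ 34.0 km/s

Rearranging for v: v = [D / (1.57 · (7620/2900)^0.32 · 166^0.83 · 8.87^-0.18)]^(1/0.45).
D = 11000 m.
(7620/2900)^0.32 = 1.362
166^0.83 = 69.61
8.87^-0.18 = 0.6751
Denominator = 1.57 × 1.362 × 69.61 × 0.6751 = 100.5
D / 100.5 = 11000 / 100.5 = 109.5
v = 109.5^(1/0.45) = 109.5^2.2222 = 34040 m/s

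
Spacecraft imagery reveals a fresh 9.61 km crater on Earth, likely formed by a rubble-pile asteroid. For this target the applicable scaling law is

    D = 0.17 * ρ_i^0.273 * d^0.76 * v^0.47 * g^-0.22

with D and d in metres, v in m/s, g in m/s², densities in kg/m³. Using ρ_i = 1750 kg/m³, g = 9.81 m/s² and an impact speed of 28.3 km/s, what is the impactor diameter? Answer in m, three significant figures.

Rearranging for d: d = [D / (0.17 · 1750^0.273 · 28300^0.47 · 9.81^-0.22)]^(1/0.76).
D = 9610 m.
1750^0.273 = 7.680
28300^0.47 = 123.7
9.81^-0.22 = 0.6051
Denominator = 0.17 × 7.680 × 123.7 × 0.6051 = 97.73
D / 97.73 = 9610 / 97.73 = 98.33
d = 98.33^(1/0.76) = 98.33^1.3158 = 418.8 m

d ≈ 419 m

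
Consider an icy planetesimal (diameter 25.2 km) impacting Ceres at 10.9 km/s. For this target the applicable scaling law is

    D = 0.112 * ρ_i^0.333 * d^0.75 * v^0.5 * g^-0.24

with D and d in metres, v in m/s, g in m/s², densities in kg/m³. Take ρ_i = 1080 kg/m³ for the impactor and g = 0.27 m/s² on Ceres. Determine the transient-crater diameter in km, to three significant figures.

D ≈ 328 km

In SI units: d = 25200 m, v = 10900 m/s.
ρ_i^0.333 = 1080^0.333 = 10.24
d^0.75 = 25200^0.75 = 2000
v^0.5 = 10900^0.5 = 104.4
g^-0.24 = 0.27^-0.24 = 1.369
D = 0.112 × 10.24 × 2000 × 104.4 × 1.369 = 3.278 × 10^5 m
   = 327.8 km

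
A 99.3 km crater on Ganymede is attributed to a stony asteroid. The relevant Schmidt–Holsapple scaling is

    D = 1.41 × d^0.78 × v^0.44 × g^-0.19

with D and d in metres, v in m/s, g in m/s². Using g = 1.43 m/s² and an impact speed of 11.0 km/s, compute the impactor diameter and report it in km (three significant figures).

d ≈ 9.40 km

Rearranging for d: d = [D / (1.41 · 11000^0.44 · 1.43^-0.19)]^(1/0.78).
D = 99300 m.
11000^0.44 = 60.01
1.43^-0.19 = 0.9343
Denominator = 1.41 × 60.01 × 0.9343 = 79.05
D / 79.05 = 99300 / 79.05 = 1256
d = 1256^(1/0.78) = 1256^1.2821 = 9402 m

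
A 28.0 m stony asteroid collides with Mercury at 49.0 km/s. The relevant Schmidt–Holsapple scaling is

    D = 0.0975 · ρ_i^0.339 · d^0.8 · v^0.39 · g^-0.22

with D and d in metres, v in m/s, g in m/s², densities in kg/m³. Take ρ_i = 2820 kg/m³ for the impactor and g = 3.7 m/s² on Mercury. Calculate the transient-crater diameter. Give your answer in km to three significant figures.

D ≈ 1.05 km

In SI units: v = 49000 m/s.
ρ_i^0.339 = 2820^0.339 = 14.78
d^0.8 = 28^0.8 = 14.38
v^0.39 = 49000^0.39 = 67.48
g^-0.22 = 3.7^-0.22 = 0.7499
D = 0.0975 × 14.78 × 14.38 × 67.48 × 0.7499 = 1049 m
   = 1.049 km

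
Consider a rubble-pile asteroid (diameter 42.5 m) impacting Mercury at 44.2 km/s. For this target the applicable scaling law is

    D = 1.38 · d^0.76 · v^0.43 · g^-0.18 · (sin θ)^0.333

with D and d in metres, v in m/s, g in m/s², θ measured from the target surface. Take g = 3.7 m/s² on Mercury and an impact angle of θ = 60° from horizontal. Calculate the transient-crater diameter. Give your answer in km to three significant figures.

D ≈ 1.79 km

In SI units: v = 44200 m/s.
d^0.76 = 42.5^0.76 = 17.28
v^0.43 = 44200^0.43 = 99.43
g^-0.18 = 3.7^-0.18 = 0.7902
(sin 60°)^0.333 = 0.8660^0.333 = 0.9532
D = 1.38 × 17.28 × 99.43 × 0.7902 × 0.9532 = 1786 m
   = 1.786 km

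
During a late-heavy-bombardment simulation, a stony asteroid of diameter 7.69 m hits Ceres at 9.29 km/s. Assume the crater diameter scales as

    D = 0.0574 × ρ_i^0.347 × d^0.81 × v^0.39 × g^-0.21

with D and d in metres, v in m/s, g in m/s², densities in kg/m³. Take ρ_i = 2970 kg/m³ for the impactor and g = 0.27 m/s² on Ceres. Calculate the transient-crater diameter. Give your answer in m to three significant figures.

D ≈ 223 m

In SI units: v = 9290 m/s.
ρ_i^0.347 = 2970^0.347 = 16.03
d^0.81 = 7.69^0.81 = 5.219
v^0.39 = 9290^0.39 = 35.28
g^-0.21 = 0.27^-0.21 = 1.316
D = 0.0574 × 16.03 × 5.219 × 35.28 × 1.316 = 223.0 m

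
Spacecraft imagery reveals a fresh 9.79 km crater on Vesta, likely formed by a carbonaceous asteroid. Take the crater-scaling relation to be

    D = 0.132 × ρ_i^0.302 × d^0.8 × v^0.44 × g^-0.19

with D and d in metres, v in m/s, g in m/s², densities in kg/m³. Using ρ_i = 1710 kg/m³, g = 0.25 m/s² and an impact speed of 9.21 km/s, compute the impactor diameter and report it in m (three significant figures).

Rearranging for d: d = [D / (0.132 · 1710^0.302 · 9210^0.44 · 0.25^-0.19)]^(1/0.8).
D = 9790 m.
1710^0.302 = 9.470
9210^0.44 = 55.50
0.25^-0.19 = 1.301
Denominator = 0.132 × 9.470 × 55.50 × 1.301 = 90.26
D / 90.26 = 9790 / 90.26 = 108.5
d = 108.5^(1/0.8) = 108.5^1.25 = 350.2 m

d ≈ 350 m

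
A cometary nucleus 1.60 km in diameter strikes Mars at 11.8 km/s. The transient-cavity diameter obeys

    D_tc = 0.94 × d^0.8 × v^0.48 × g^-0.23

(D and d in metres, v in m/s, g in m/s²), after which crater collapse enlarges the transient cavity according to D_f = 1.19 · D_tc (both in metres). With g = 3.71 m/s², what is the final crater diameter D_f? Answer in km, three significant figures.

In SI: d = 1600 m, v = 11800 m/s.
d^0.8 = 1600^0.8 = 365.8
v^0.48 = 11800^0.48 = 90.05
g^-0.23 = 3.71^-0.23 = 0.7397
D_tc = 0.94 × 365.8 × 90.05 × 0.7397 = 22900 m
D_f = 1.19 × 22900 = 27251 m
     = 27.25 km

D_f ≈ 27.3 km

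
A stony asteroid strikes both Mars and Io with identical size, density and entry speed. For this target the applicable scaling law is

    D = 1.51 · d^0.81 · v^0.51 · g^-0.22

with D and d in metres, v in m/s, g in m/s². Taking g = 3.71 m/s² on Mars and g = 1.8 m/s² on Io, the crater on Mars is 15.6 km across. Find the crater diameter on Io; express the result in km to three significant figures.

All impactor-dependent factors cancel in the ratio, leaving D_Io/D_Mars = (g_Io/g_Mars)^-0.22.
(1.8/3.71)^-0.22 = 0.4852^-0.22 = 1.172
D_Io = 1.172 × 15.6 km = 18.3 km

D ≈ 18.3 km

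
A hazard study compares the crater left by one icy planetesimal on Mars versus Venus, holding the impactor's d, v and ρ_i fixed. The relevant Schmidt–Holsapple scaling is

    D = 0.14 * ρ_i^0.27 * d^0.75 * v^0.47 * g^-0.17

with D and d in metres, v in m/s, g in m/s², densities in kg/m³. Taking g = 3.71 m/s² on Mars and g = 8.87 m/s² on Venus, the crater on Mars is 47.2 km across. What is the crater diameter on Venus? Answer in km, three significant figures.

All impactor-dependent factors cancel in the ratio, leaving D_Venus/D_Mars = (g_Venus/g_Mars)^-0.17.
(8.87/3.71)^-0.17 = 2.391^-0.17 = 0.8623
D_Venus = 0.8623 × 47.2 km = 40.7 km

D ≈ 40.7 km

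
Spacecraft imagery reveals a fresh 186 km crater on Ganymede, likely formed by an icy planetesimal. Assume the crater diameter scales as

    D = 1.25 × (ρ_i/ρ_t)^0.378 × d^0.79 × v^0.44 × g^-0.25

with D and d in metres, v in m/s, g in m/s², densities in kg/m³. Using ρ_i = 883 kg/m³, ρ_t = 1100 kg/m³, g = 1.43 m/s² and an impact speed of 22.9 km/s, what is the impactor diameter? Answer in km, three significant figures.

Rearranging for d: d = [D / (1.25 · (883/1100)^0.378 · 22900^0.44 · 1.43^-0.25)]^(1/0.79).
D = 186000 m.
(883/1100)^0.378 = 0.9203
22900^0.44 = 82.86
1.43^-0.25 = 0.9145
Denominator = 1.25 × 0.9203 × 82.86 × 0.9145 = 87.17
D / 87.17 = 186000 / 87.17 = 2134
d = 2134^(1/0.79) = 2134^1.2658 = 16372 m

d ≈ 16.4 km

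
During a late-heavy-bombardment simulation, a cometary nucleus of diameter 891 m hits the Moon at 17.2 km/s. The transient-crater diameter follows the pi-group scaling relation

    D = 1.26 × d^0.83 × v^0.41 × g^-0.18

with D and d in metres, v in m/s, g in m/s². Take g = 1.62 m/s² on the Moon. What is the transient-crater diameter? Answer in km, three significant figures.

In SI units: v = 17200 m/s.
d^0.83 = 891^0.83 = 280.8
v^0.41 = 17200^0.41 = 54.52
g^-0.18 = 1.62^-0.18 = 0.9168
D = 1.26 × 280.8 × 54.52 × 0.9168 = 17685 m
   = 17.68 km

D ≈ 17.7 km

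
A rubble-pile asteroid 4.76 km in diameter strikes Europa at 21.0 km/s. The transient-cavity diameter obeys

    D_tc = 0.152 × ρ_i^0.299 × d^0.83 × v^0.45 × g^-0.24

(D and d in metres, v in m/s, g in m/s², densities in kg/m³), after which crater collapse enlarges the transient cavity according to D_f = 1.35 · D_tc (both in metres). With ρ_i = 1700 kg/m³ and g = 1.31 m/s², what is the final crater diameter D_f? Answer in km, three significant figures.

D_f ≈ 177 km

In SI: d = 4760 m, v = 21000 m/s.
ρ_i^0.299 = 1700^0.299 = 9.245
d^0.83 = 4760^0.83 = 1128
v^0.45 = 21000^0.45 = 88.10
g^-0.24 = 1.31^-0.24 = 0.9372
D_tc = 0.152 × 9.245 × 1128 × 88.10 × 0.9372 = 1.309 × 10^5 m
D_f = 1.35 × 1.309 × 10^5 = 1.767 × 10^5 m
     = 176.7 km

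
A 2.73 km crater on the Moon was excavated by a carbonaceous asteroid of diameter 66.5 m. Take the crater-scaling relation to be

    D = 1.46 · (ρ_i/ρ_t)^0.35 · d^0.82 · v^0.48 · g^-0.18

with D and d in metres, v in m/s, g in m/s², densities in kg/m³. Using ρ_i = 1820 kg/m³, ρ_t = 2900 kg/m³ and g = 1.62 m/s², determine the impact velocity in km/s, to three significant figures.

v ≈ 8.48 km/s

Rearranging for v: v = [D / (1.46 · (1820/2900)^0.35 · 66.5^0.82 · 1.62^-0.18)]^(1/0.48).
D = 2730 m.
(1820/2900)^0.35 = 0.8495
66.5^0.82 = 31.24
1.62^-0.18 = 0.9168
Denominator = 1.46 × 0.8495 × 31.24 × 0.9168 = 35.52
D / 35.52 = 2730 / 35.52 = 76.86
v = 76.86^(1/0.48) = 76.86^2.0833 = 8482 m/s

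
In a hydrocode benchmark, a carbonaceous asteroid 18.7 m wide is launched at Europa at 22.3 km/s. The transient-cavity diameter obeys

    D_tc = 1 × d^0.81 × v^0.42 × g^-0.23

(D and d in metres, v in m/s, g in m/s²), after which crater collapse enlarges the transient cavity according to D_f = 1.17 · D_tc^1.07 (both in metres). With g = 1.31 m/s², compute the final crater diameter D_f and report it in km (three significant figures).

v = 22300 m/s.
d^0.81 = 18.7^0.81 = 10.72
v^0.42 = 22300^0.42 = 67.03
g^-0.23 = 1.31^-0.23 = 0.9398
D_tc = 1 × 10.72 × 67.03 × 0.9398 = 675.3 m
D_f = 1.17 × (675.3)^1.07 = 1247 m
     = 1.247 km

D_f ≈ 1.25 km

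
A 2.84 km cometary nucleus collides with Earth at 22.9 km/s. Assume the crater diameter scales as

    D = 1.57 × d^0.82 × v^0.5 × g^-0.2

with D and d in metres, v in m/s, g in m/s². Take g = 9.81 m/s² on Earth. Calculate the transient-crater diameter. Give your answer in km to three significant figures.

D ≈ 102 km

In SI units: d = 2840 m, v = 22900 m/s.
d^0.82 = 2840^0.82 = 678.8
v^0.5 = 22900^0.5 = 151.3
g^-0.2 = 9.81^-0.2 = 0.6334
D = 1.57 × 678.8 × 151.3 × 0.6334 = 1.021 × 10^5 m
   = 102.1 km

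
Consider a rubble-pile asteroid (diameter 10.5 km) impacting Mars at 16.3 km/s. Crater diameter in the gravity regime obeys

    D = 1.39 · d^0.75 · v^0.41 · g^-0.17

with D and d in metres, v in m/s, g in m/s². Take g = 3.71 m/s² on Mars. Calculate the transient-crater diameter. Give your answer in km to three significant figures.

In SI units: d = 10500 m, v = 16300 m/s.
d^0.75 = 10500^0.75 = 1037
v^0.41 = 16300^0.41 = 53.33
g^-0.17 = 3.71^-0.17 = 0.8002
D = 1.39 × 1037 × 53.33 × 0.8002 = 61513 m
   = 61.51 km

D ≈ 61.5 km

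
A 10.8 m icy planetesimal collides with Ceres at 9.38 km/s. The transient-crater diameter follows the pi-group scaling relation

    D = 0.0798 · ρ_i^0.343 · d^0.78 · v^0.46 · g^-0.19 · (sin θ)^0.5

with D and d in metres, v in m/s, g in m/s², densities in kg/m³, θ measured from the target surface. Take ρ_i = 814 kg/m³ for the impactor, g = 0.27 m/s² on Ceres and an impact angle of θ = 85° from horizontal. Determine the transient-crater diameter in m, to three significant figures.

In SI units: v = 9380 m/s.
ρ_i^0.343 = 814^0.343 = 9.962
d^0.78 = 10.8^0.78 = 6.398
v^0.46 = 9380^0.46 = 67.18
g^-0.19 = 0.27^-0.19 = 1.282
(sin 85°)^0.5 = 0.9962^0.5 = 0.9981
D = 0.0798 × 9.962 × 6.398 × 67.18 × 1.282 × 0.9981 = 437.2 m

D ≈ 437 m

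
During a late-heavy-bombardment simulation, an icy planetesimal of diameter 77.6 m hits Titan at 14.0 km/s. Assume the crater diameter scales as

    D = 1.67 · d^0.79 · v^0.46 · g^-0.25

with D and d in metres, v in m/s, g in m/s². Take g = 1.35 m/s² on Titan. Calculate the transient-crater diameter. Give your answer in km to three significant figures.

D ≈ 3.89 km

In SI units: v = 14000 m/s.
d^0.79 = 77.6^0.79 = 31.12
v^0.46 = 14000^0.46 = 80.76
g^-0.25 = 1.35^-0.25 = 0.9277
D = 1.67 × 31.12 × 80.76 × 0.9277 = 3894 m
   = 3.894 km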